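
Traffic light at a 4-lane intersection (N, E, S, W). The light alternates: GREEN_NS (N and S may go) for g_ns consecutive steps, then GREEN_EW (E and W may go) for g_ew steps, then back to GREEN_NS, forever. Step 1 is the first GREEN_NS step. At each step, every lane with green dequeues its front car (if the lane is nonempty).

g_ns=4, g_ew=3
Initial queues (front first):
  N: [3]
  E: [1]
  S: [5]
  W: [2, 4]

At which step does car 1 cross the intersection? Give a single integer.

Step 1 [NS]: N:car3-GO,E:wait,S:car5-GO,W:wait | queues: N=0 E=1 S=0 W=2
Step 2 [NS]: N:empty,E:wait,S:empty,W:wait | queues: N=0 E=1 S=0 W=2
Step 3 [NS]: N:empty,E:wait,S:empty,W:wait | queues: N=0 E=1 S=0 W=2
Step 4 [NS]: N:empty,E:wait,S:empty,W:wait | queues: N=0 E=1 S=0 W=2
Step 5 [EW]: N:wait,E:car1-GO,S:wait,W:car2-GO | queues: N=0 E=0 S=0 W=1
Step 6 [EW]: N:wait,E:empty,S:wait,W:car4-GO | queues: N=0 E=0 S=0 W=0
Car 1 crosses at step 5

5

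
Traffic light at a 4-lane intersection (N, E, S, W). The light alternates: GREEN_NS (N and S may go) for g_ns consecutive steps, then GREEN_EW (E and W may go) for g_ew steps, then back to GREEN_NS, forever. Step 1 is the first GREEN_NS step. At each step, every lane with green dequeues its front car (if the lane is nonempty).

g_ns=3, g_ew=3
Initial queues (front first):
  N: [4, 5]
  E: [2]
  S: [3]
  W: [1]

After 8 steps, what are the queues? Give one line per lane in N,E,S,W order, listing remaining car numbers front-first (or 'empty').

Step 1 [NS]: N:car4-GO,E:wait,S:car3-GO,W:wait | queues: N=1 E=1 S=0 W=1
Step 2 [NS]: N:car5-GO,E:wait,S:empty,W:wait | queues: N=0 E=1 S=0 W=1
Step 3 [NS]: N:empty,E:wait,S:empty,W:wait | queues: N=0 E=1 S=0 W=1
Step 4 [EW]: N:wait,E:car2-GO,S:wait,W:car1-GO | queues: N=0 E=0 S=0 W=0

N: empty
E: empty
S: empty
W: empty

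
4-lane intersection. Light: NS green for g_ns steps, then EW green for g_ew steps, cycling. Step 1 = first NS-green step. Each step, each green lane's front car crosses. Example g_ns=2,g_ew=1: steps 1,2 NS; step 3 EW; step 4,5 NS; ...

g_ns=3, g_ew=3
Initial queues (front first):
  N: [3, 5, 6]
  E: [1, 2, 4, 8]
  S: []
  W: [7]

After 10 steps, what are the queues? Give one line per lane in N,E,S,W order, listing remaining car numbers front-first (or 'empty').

Step 1 [NS]: N:car3-GO,E:wait,S:empty,W:wait | queues: N=2 E=4 S=0 W=1
Step 2 [NS]: N:car5-GO,E:wait,S:empty,W:wait | queues: N=1 E=4 S=0 W=1
Step 3 [NS]: N:car6-GO,E:wait,S:empty,W:wait | queues: N=0 E=4 S=0 W=1
Step 4 [EW]: N:wait,E:car1-GO,S:wait,W:car7-GO | queues: N=0 E=3 S=0 W=0
Step 5 [EW]: N:wait,E:car2-GO,S:wait,W:empty | queues: N=0 E=2 S=0 W=0
Step 6 [EW]: N:wait,E:car4-GO,S:wait,W:empty | queues: N=0 E=1 S=0 W=0
Step 7 [NS]: N:empty,E:wait,S:empty,W:wait | queues: N=0 E=1 S=0 W=0
Step 8 [NS]: N:empty,E:wait,S:empty,W:wait | queues: N=0 E=1 S=0 W=0
Step 9 [NS]: N:empty,E:wait,S:empty,W:wait | queues: N=0 E=1 S=0 W=0
Step 10 [EW]: N:wait,E:car8-GO,S:wait,W:empty | queues: N=0 E=0 S=0 W=0

N: empty
E: empty
S: empty
W: empty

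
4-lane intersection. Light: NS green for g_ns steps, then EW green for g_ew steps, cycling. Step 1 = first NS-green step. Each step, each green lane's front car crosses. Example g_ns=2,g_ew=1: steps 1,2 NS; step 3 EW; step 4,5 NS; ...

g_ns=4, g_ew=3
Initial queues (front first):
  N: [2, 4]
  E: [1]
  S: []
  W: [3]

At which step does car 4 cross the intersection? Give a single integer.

Step 1 [NS]: N:car2-GO,E:wait,S:empty,W:wait | queues: N=1 E=1 S=0 W=1
Step 2 [NS]: N:car4-GO,E:wait,S:empty,W:wait | queues: N=0 E=1 S=0 W=1
Step 3 [NS]: N:empty,E:wait,S:empty,W:wait | queues: N=0 E=1 S=0 W=1
Step 4 [NS]: N:empty,E:wait,S:empty,W:wait | queues: N=0 E=1 S=0 W=1
Step 5 [EW]: N:wait,E:car1-GO,S:wait,W:car3-GO | queues: N=0 E=0 S=0 W=0
Car 4 crosses at step 2

2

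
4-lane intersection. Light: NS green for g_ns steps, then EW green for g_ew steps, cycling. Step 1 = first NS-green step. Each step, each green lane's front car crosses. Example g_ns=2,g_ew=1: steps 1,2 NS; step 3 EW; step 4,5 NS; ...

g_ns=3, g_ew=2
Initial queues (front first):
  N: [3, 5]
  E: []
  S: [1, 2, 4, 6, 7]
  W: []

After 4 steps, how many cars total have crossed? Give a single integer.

Answer: 5

Derivation:
Step 1 [NS]: N:car3-GO,E:wait,S:car1-GO,W:wait | queues: N=1 E=0 S=4 W=0
Step 2 [NS]: N:car5-GO,E:wait,S:car2-GO,W:wait | queues: N=0 E=0 S=3 W=0
Step 3 [NS]: N:empty,E:wait,S:car4-GO,W:wait | queues: N=0 E=0 S=2 W=0
Step 4 [EW]: N:wait,E:empty,S:wait,W:empty | queues: N=0 E=0 S=2 W=0
Cars crossed by step 4: 5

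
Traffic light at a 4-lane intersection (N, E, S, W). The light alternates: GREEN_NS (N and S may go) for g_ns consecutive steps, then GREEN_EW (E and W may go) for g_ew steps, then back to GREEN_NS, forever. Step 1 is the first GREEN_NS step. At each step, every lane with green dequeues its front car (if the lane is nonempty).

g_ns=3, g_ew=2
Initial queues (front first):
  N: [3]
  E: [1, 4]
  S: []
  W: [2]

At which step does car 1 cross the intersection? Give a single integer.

Step 1 [NS]: N:car3-GO,E:wait,S:empty,W:wait | queues: N=0 E=2 S=0 W=1
Step 2 [NS]: N:empty,E:wait,S:empty,W:wait | queues: N=0 E=2 S=0 W=1
Step 3 [NS]: N:empty,E:wait,S:empty,W:wait | queues: N=0 E=2 S=0 W=1
Step 4 [EW]: N:wait,E:car1-GO,S:wait,W:car2-GO | queues: N=0 E=1 S=0 W=0
Step 5 [EW]: N:wait,E:car4-GO,S:wait,W:empty | queues: N=0 E=0 S=0 W=0
Car 1 crosses at step 4

4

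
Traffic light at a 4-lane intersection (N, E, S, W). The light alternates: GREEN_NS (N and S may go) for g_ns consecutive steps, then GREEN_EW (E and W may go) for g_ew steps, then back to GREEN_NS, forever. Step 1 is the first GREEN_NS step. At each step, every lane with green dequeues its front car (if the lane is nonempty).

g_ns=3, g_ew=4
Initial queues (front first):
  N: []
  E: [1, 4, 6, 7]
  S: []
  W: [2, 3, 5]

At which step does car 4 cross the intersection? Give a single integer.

Step 1 [NS]: N:empty,E:wait,S:empty,W:wait | queues: N=0 E=4 S=0 W=3
Step 2 [NS]: N:empty,E:wait,S:empty,W:wait | queues: N=0 E=4 S=0 W=3
Step 3 [NS]: N:empty,E:wait,S:empty,W:wait | queues: N=0 E=4 S=0 W=3
Step 4 [EW]: N:wait,E:car1-GO,S:wait,W:car2-GO | queues: N=0 E=3 S=0 W=2
Step 5 [EW]: N:wait,E:car4-GO,S:wait,W:car3-GO | queues: N=0 E=2 S=0 W=1
Step 6 [EW]: N:wait,E:car6-GO,S:wait,W:car5-GO | queues: N=0 E=1 S=0 W=0
Step 7 [EW]: N:wait,E:car7-GO,S:wait,W:empty | queues: N=0 E=0 S=0 W=0
Car 4 crosses at step 5

5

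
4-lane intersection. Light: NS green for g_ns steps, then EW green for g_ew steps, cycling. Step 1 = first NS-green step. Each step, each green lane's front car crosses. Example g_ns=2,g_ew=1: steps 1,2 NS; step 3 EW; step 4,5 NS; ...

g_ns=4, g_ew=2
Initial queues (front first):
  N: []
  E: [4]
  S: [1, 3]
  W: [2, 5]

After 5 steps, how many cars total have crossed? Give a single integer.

Answer: 4

Derivation:
Step 1 [NS]: N:empty,E:wait,S:car1-GO,W:wait | queues: N=0 E=1 S=1 W=2
Step 2 [NS]: N:empty,E:wait,S:car3-GO,W:wait | queues: N=0 E=1 S=0 W=2
Step 3 [NS]: N:empty,E:wait,S:empty,W:wait | queues: N=0 E=1 S=0 W=2
Step 4 [NS]: N:empty,E:wait,S:empty,W:wait | queues: N=0 E=1 S=0 W=2
Step 5 [EW]: N:wait,E:car4-GO,S:wait,W:car2-GO | queues: N=0 E=0 S=0 W=1
Cars crossed by step 5: 4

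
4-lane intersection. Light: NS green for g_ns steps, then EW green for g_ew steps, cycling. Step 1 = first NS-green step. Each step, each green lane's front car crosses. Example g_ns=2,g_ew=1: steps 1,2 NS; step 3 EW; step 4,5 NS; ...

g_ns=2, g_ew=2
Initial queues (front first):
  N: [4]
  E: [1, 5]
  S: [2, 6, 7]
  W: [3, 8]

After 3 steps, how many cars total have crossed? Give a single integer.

Step 1 [NS]: N:car4-GO,E:wait,S:car2-GO,W:wait | queues: N=0 E=2 S=2 W=2
Step 2 [NS]: N:empty,E:wait,S:car6-GO,W:wait | queues: N=0 E=2 S=1 W=2
Step 3 [EW]: N:wait,E:car1-GO,S:wait,W:car3-GO | queues: N=0 E=1 S=1 W=1
Cars crossed by step 3: 5

Answer: 5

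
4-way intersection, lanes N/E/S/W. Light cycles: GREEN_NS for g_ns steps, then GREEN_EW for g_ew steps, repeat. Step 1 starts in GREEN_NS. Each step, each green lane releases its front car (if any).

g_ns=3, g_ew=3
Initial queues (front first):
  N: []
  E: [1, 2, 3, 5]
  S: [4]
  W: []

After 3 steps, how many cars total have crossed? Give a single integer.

Step 1 [NS]: N:empty,E:wait,S:car4-GO,W:wait | queues: N=0 E=4 S=0 W=0
Step 2 [NS]: N:empty,E:wait,S:empty,W:wait | queues: N=0 E=4 S=0 W=0
Step 3 [NS]: N:empty,E:wait,S:empty,W:wait | queues: N=0 E=4 S=0 W=0
Cars crossed by step 3: 1

Answer: 1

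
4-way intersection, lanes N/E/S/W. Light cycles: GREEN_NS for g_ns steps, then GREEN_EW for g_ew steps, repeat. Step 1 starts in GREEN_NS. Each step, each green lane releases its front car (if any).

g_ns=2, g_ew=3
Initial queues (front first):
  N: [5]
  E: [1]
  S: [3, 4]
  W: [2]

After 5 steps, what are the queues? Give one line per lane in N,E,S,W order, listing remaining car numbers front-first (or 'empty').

Step 1 [NS]: N:car5-GO,E:wait,S:car3-GO,W:wait | queues: N=0 E=1 S=1 W=1
Step 2 [NS]: N:empty,E:wait,S:car4-GO,W:wait | queues: N=0 E=1 S=0 W=1
Step 3 [EW]: N:wait,E:car1-GO,S:wait,W:car2-GO | queues: N=0 E=0 S=0 W=0

N: empty
E: empty
S: empty
W: empty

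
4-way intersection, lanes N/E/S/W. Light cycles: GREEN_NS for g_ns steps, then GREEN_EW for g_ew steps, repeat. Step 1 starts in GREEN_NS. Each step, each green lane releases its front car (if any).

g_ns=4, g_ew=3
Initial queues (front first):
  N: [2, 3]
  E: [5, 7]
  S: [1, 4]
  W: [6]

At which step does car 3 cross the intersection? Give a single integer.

Step 1 [NS]: N:car2-GO,E:wait,S:car1-GO,W:wait | queues: N=1 E=2 S=1 W=1
Step 2 [NS]: N:car3-GO,E:wait,S:car4-GO,W:wait | queues: N=0 E=2 S=0 W=1
Step 3 [NS]: N:empty,E:wait,S:empty,W:wait | queues: N=0 E=2 S=0 W=1
Step 4 [NS]: N:empty,E:wait,S:empty,W:wait | queues: N=0 E=2 S=0 W=1
Step 5 [EW]: N:wait,E:car5-GO,S:wait,W:car6-GO | queues: N=0 E=1 S=0 W=0
Step 6 [EW]: N:wait,E:car7-GO,S:wait,W:empty | queues: N=0 E=0 S=0 W=0
Car 3 crosses at step 2

2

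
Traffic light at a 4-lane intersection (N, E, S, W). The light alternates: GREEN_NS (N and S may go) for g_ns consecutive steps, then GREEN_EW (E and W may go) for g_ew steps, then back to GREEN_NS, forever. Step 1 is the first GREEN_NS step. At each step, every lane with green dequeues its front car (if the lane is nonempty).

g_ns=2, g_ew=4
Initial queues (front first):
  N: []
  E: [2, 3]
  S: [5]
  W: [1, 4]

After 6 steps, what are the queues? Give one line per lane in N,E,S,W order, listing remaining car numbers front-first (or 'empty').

Step 1 [NS]: N:empty,E:wait,S:car5-GO,W:wait | queues: N=0 E=2 S=0 W=2
Step 2 [NS]: N:empty,E:wait,S:empty,W:wait | queues: N=0 E=2 S=0 W=2
Step 3 [EW]: N:wait,E:car2-GO,S:wait,W:car1-GO | queues: N=0 E=1 S=0 W=1
Step 4 [EW]: N:wait,E:car3-GO,S:wait,W:car4-GO | queues: N=0 E=0 S=0 W=0

N: empty
E: empty
S: empty
W: empty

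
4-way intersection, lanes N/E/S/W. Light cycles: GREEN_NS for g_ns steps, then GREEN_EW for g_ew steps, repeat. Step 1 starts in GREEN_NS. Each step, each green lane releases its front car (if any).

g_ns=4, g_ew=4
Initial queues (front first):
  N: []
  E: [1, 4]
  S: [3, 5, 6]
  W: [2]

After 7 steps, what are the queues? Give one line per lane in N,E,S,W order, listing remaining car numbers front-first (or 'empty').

Step 1 [NS]: N:empty,E:wait,S:car3-GO,W:wait | queues: N=0 E=2 S=2 W=1
Step 2 [NS]: N:empty,E:wait,S:car5-GO,W:wait | queues: N=0 E=2 S=1 W=1
Step 3 [NS]: N:empty,E:wait,S:car6-GO,W:wait | queues: N=0 E=2 S=0 W=1
Step 4 [NS]: N:empty,E:wait,S:empty,W:wait | queues: N=0 E=2 S=0 W=1
Step 5 [EW]: N:wait,E:car1-GO,S:wait,W:car2-GO | queues: N=0 E=1 S=0 W=0
Step 6 [EW]: N:wait,E:car4-GO,S:wait,W:empty | queues: N=0 E=0 S=0 W=0

N: empty
E: empty
S: empty
W: empty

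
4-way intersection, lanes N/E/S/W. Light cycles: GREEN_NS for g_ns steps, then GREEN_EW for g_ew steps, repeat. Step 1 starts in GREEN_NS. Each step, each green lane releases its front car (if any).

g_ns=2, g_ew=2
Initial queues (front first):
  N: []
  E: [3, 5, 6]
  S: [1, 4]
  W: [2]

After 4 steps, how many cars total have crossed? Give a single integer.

Step 1 [NS]: N:empty,E:wait,S:car1-GO,W:wait | queues: N=0 E=3 S=1 W=1
Step 2 [NS]: N:empty,E:wait,S:car4-GO,W:wait | queues: N=0 E=3 S=0 W=1
Step 3 [EW]: N:wait,E:car3-GO,S:wait,W:car2-GO | queues: N=0 E=2 S=0 W=0
Step 4 [EW]: N:wait,E:car5-GO,S:wait,W:empty | queues: N=0 E=1 S=0 W=0
Cars crossed by step 4: 5

Answer: 5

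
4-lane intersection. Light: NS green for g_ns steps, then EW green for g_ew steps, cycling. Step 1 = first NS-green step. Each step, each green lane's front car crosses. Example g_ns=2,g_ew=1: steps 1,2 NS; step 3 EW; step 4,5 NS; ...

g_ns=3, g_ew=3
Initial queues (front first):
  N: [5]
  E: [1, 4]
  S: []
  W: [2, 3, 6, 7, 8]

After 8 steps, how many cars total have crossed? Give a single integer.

Answer: 6

Derivation:
Step 1 [NS]: N:car5-GO,E:wait,S:empty,W:wait | queues: N=0 E=2 S=0 W=5
Step 2 [NS]: N:empty,E:wait,S:empty,W:wait | queues: N=0 E=2 S=0 W=5
Step 3 [NS]: N:empty,E:wait,S:empty,W:wait | queues: N=0 E=2 S=0 W=5
Step 4 [EW]: N:wait,E:car1-GO,S:wait,W:car2-GO | queues: N=0 E=1 S=0 W=4
Step 5 [EW]: N:wait,E:car4-GO,S:wait,W:car3-GO | queues: N=0 E=0 S=0 W=3
Step 6 [EW]: N:wait,E:empty,S:wait,W:car6-GO | queues: N=0 E=0 S=0 W=2
Step 7 [NS]: N:empty,E:wait,S:empty,W:wait | queues: N=0 E=0 S=0 W=2
Step 8 [NS]: N:empty,E:wait,S:empty,W:wait | queues: N=0 E=0 S=0 W=2
Cars crossed by step 8: 6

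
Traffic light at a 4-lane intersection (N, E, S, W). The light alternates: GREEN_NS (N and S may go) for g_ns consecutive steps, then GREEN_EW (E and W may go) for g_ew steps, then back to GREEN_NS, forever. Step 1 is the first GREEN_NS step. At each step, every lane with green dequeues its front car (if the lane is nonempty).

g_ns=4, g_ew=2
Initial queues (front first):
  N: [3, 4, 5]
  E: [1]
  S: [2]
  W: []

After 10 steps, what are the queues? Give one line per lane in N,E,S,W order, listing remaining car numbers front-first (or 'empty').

Step 1 [NS]: N:car3-GO,E:wait,S:car2-GO,W:wait | queues: N=2 E=1 S=0 W=0
Step 2 [NS]: N:car4-GO,E:wait,S:empty,W:wait | queues: N=1 E=1 S=0 W=0
Step 3 [NS]: N:car5-GO,E:wait,S:empty,W:wait | queues: N=0 E=1 S=0 W=0
Step 4 [NS]: N:empty,E:wait,S:empty,W:wait | queues: N=0 E=1 S=0 W=0
Step 5 [EW]: N:wait,E:car1-GO,S:wait,W:empty | queues: N=0 E=0 S=0 W=0

N: empty
E: empty
S: empty
W: empty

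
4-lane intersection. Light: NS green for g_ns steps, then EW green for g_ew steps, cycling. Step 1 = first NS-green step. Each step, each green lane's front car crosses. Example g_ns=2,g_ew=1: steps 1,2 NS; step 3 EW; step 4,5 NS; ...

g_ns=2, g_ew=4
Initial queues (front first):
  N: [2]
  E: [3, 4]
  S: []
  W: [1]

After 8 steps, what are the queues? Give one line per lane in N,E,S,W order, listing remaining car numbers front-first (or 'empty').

Step 1 [NS]: N:car2-GO,E:wait,S:empty,W:wait | queues: N=0 E=2 S=0 W=1
Step 2 [NS]: N:empty,E:wait,S:empty,W:wait | queues: N=0 E=2 S=0 W=1
Step 3 [EW]: N:wait,E:car3-GO,S:wait,W:car1-GO | queues: N=0 E=1 S=0 W=0
Step 4 [EW]: N:wait,E:car4-GO,S:wait,W:empty | queues: N=0 E=0 S=0 W=0

N: empty
E: empty
S: empty
W: empty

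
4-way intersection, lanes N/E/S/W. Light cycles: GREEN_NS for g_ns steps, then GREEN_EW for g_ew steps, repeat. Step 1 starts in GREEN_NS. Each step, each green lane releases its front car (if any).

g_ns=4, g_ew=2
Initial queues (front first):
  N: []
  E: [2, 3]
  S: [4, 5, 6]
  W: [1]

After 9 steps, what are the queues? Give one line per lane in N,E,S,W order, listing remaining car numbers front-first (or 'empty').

Step 1 [NS]: N:empty,E:wait,S:car4-GO,W:wait | queues: N=0 E=2 S=2 W=1
Step 2 [NS]: N:empty,E:wait,S:car5-GO,W:wait | queues: N=0 E=2 S=1 W=1
Step 3 [NS]: N:empty,E:wait,S:car6-GO,W:wait | queues: N=0 E=2 S=0 W=1
Step 4 [NS]: N:empty,E:wait,S:empty,W:wait | queues: N=0 E=2 S=0 W=1
Step 5 [EW]: N:wait,E:car2-GO,S:wait,W:car1-GO | queues: N=0 E=1 S=0 W=0
Step 6 [EW]: N:wait,E:car3-GO,S:wait,W:empty | queues: N=0 E=0 S=0 W=0

N: empty
E: empty
S: empty
W: empty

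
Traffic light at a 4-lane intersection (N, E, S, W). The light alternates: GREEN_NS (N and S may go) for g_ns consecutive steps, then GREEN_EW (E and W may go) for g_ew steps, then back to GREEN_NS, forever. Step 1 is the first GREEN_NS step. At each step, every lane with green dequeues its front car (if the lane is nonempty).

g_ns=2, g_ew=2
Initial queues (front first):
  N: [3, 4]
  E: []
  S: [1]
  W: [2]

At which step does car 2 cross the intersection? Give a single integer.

Step 1 [NS]: N:car3-GO,E:wait,S:car1-GO,W:wait | queues: N=1 E=0 S=0 W=1
Step 2 [NS]: N:car4-GO,E:wait,S:empty,W:wait | queues: N=0 E=0 S=0 W=1
Step 3 [EW]: N:wait,E:empty,S:wait,W:car2-GO | queues: N=0 E=0 S=0 W=0
Car 2 crosses at step 3

3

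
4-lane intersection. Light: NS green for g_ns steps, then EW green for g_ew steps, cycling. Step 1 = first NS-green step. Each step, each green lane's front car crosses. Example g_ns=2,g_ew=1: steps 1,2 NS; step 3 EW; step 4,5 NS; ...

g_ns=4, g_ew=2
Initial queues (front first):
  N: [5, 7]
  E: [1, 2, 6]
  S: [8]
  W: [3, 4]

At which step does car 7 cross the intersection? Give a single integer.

Step 1 [NS]: N:car5-GO,E:wait,S:car8-GO,W:wait | queues: N=1 E=3 S=0 W=2
Step 2 [NS]: N:car7-GO,E:wait,S:empty,W:wait | queues: N=0 E=3 S=0 W=2
Step 3 [NS]: N:empty,E:wait,S:empty,W:wait | queues: N=0 E=3 S=0 W=2
Step 4 [NS]: N:empty,E:wait,S:empty,W:wait | queues: N=0 E=3 S=0 W=2
Step 5 [EW]: N:wait,E:car1-GO,S:wait,W:car3-GO | queues: N=0 E=2 S=0 W=1
Step 6 [EW]: N:wait,E:car2-GO,S:wait,W:car4-GO | queues: N=0 E=1 S=0 W=0
Step 7 [NS]: N:empty,E:wait,S:empty,W:wait | queues: N=0 E=1 S=0 W=0
Step 8 [NS]: N:empty,E:wait,S:empty,W:wait | queues: N=0 E=1 S=0 W=0
Step 9 [NS]: N:empty,E:wait,S:empty,W:wait | queues: N=0 E=1 S=0 W=0
Step 10 [NS]: N:empty,E:wait,S:empty,W:wait | queues: N=0 E=1 S=0 W=0
Step 11 [EW]: N:wait,E:car6-GO,S:wait,W:empty | queues: N=0 E=0 S=0 W=0
Car 7 crosses at step 2

2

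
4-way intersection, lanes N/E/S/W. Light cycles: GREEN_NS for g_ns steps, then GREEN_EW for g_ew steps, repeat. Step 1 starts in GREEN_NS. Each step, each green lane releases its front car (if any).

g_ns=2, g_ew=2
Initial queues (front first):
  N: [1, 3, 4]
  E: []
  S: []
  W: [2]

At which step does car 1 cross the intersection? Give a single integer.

Step 1 [NS]: N:car1-GO,E:wait,S:empty,W:wait | queues: N=2 E=0 S=0 W=1
Step 2 [NS]: N:car3-GO,E:wait,S:empty,W:wait | queues: N=1 E=0 S=0 W=1
Step 3 [EW]: N:wait,E:empty,S:wait,W:car2-GO | queues: N=1 E=0 S=0 W=0
Step 4 [EW]: N:wait,E:empty,S:wait,W:empty | queues: N=1 E=0 S=0 W=0
Step 5 [NS]: N:car4-GO,E:wait,S:empty,W:wait | queues: N=0 E=0 S=0 W=0
Car 1 crosses at step 1

1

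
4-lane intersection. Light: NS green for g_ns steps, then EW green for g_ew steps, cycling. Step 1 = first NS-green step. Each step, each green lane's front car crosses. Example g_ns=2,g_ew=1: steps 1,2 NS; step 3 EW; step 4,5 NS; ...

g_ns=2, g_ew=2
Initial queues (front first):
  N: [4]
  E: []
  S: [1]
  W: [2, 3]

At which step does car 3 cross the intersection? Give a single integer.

Step 1 [NS]: N:car4-GO,E:wait,S:car1-GO,W:wait | queues: N=0 E=0 S=0 W=2
Step 2 [NS]: N:empty,E:wait,S:empty,W:wait | queues: N=0 E=0 S=0 W=2
Step 3 [EW]: N:wait,E:empty,S:wait,W:car2-GO | queues: N=0 E=0 S=0 W=1
Step 4 [EW]: N:wait,E:empty,S:wait,W:car3-GO | queues: N=0 E=0 S=0 W=0
Car 3 crosses at step 4

4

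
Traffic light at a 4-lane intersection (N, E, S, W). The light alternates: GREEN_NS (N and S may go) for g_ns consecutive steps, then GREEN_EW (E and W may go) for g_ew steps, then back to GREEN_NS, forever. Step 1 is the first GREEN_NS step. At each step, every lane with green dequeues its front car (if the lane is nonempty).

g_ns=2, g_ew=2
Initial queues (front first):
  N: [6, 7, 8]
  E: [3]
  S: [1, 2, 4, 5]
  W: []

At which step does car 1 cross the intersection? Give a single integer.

Step 1 [NS]: N:car6-GO,E:wait,S:car1-GO,W:wait | queues: N=2 E=1 S=3 W=0
Step 2 [NS]: N:car7-GO,E:wait,S:car2-GO,W:wait | queues: N=1 E=1 S=2 W=0
Step 3 [EW]: N:wait,E:car3-GO,S:wait,W:empty | queues: N=1 E=0 S=2 W=0
Step 4 [EW]: N:wait,E:empty,S:wait,W:empty | queues: N=1 E=0 S=2 W=0
Step 5 [NS]: N:car8-GO,E:wait,S:car4-GO,W:wait | queues: N=0 E=0 S=1 W=0
Step 6 [NS]: N:empty,E:wait,S:car5-GO,W:wait | queues: N=0 E=0 S=0 W=0
Car 1 crosses at step 1

1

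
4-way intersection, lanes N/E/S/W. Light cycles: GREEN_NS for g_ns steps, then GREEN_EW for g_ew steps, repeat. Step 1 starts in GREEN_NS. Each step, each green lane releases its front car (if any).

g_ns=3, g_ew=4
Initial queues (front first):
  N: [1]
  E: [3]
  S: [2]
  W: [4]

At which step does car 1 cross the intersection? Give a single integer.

Step 1 [NS]: N:car1-GO,E:wait,S:car2-GO,W:wait | queues: N=0 E=1 S=0 W=1
Step 2 [NS]: N:empty,E:wait,S:empty,W:wait | queues: N=0 E=1 S=0 W=1
Step 3 [NS]: N:empty,E:wait,S:empty,W:wait | queues: N=0 E=1 S=0 W=1
Step 4 [EW]: N:wait,E:car3-GO,S:wait,W:car4-GO | queues: N=0 E=0 S=0 W=0
Car 1 crosses at step 1

1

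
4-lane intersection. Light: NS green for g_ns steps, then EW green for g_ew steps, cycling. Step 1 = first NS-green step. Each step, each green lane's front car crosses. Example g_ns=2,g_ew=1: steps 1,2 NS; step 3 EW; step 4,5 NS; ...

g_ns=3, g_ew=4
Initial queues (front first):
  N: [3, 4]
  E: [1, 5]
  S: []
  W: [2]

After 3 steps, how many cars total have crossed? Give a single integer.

Answer: 2

Derivation:
Step 1 [NS]: N:car3-GO,E:wait,S:empty,W:wait | queues: N=1 E=2 S=0 W=1
Step 2 [NS]: N:car4-GO,E:wait,S:empty,W:wait | queues: N=0 E=2 S=0 W=1
Step 3 [NS]: N:empty,E:wait,S:empty,W:wait | queues: N=0 E=2 S=0 W=1
Cars crossed by step 3: 2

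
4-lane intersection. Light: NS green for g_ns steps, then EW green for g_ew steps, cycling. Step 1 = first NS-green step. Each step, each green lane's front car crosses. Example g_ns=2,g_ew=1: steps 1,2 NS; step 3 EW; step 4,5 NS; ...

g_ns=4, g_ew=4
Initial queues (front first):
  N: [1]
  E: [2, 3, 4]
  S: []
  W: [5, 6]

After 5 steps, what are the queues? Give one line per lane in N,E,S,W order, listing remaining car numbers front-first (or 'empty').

Step 1 [NS]: N:car1-GO,E:wait,S:empty,W:wait | queues: N=0 E=3 S=0 W=2
Step 2 [NS]: N:empty,E:wait,S:empty,W:wait | queues: N=0 E=3 S=0 W=2
Step 3 [NS]: N:empty,E:wait,S:empty,W:wait | queues: N=0 E=3 S=0 W=2
Step 4 [NS]: N:empty,E:wait,S:empty,W:wait | queues: N=0 E=3 S=0 W=2
Step 5 [EW]: N:wait,E:car2-GO,S:wait,W:car5-GO | queues: N=0 E=2 S=0 W=1

N: empty
E: 3 4
S: empty
W: 6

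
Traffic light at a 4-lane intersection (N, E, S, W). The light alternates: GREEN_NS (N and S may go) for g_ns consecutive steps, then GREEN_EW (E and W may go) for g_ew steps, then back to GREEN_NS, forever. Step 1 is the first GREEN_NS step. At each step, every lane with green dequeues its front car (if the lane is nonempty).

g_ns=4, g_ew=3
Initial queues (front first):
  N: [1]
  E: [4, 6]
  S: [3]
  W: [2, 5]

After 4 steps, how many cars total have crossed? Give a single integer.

Answer: 2

Derivation:
Step 1 [NS]: N:car1-GO,E:wait,S:car3-GO,W:wait | queues: N=0 E=2 S=0 W=2
Step 2 [NS]: N:empty,E:wait,S:empty,W:wait | queues: N=0 E=2 S=0 W=2
Step 3 [NS]: N:empty,E:wait,S:empty,W:wait | queues: N=0 E=2 S=0 W=2
Step 4 [NS]: N:empty,E:wait,S:empty,W:wait | queues: N=0 E=2 S=0 W=2
Cars crossed by step 4: 2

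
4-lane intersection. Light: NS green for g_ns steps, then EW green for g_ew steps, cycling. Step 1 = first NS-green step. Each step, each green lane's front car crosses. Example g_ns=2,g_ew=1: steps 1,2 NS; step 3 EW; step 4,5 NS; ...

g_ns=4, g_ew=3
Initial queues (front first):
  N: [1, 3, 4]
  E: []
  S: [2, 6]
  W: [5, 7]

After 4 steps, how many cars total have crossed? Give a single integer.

Step 1 [NS]: N:car1-GO,E:wait,S:car2-GO,W:wait | queues: N=2 E=0 S=1 W=2
Step 2 [NS]: N:car3-GO,E:wait,S:car6-GO,W:wait | queues: N=1 E=0 S=0 W=2
Step 3 [NS]: N:car4-GO,E:wait,S:empty,W:wait | queues: N=0 E=0 S=0 W=2
Step 4 [NS]: N:empty,E:wait,S:empty,W:wait | queues: N=0 E=0 S=0 W=2
Cars crossed by step 4: 5

Answer: 5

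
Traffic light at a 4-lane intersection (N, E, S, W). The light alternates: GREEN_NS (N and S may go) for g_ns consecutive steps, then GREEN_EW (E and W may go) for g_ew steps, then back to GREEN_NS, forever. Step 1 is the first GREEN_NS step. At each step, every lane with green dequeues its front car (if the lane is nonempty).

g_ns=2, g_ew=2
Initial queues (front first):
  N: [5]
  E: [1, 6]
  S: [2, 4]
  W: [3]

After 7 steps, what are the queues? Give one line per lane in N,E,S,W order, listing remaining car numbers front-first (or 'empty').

Step 1 [NS]: N:car5-GO,E:wait,S:car2-GO,W:wait | queues: N=0 E=2 S=1 W=1
Step 2 [NS]: N:empty,E:wait,S:car4-GO,W:wait | queues: N=0 E=2 S=0 W=1
Step 3 [EW]: N:wait,E:car1-GO,S:wait,W:car3-GO | queues: N=0 E=1 S=0 W=0
Step 4 [EW]: N:wait,E:car6-GO,S:wait,W:empty | queues: N=0 E=0 S=0 W=0

N: empty
E: empty
S: empty
W: empty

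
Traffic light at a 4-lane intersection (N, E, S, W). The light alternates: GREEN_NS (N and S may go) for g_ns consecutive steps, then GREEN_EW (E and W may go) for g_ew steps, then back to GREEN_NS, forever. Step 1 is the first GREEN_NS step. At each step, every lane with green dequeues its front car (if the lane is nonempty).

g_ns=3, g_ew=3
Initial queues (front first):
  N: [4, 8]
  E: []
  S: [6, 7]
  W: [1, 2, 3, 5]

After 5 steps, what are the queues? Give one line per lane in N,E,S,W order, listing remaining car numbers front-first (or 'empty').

Step 1 [NS]: N:car4-GO,E:wait,S:car6-GO,W:wait | queues: N=1 E=0 S=1 W=4
Step 2 [NS]: N:car8-GO,E:wait,S:car7-GO,W:wait | queues: N=0 E=0 S=0 W=4
Step 3 [NS]: N:empty,E:wait,S:empty,W:wait | queues: N=0 E=0 S=0 W=4
Step 4 [EW]: N:wait,E:empty,S:wait,W:car1-GO | queues: N=0 E=0 S=0 W=3
Step 5 [EW]: N:wait,E:empty,S:wait,W:car2-GO | queues: N=0 E=0 S=0 W=2

N: empty
E: empty
S: empty
W: 3 5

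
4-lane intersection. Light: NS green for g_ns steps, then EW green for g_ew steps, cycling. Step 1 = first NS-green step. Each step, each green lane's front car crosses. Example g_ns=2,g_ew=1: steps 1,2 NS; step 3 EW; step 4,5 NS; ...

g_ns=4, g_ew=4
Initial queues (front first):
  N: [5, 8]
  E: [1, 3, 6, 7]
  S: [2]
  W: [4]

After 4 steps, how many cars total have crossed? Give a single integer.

Step 1 [NS]: N:car5-GO,E:wait,S:car2-GO,W:wait | queues: N=1 E=4 S=0 W=1
Step 2 [NS]: N:car8-GO,E:wait,S:empty,W:wait | queues: N=0 E=4 S=0 W=1
Step 3 [NS]: N:empty,E:wait,S:empty,W:wait | queues: N=0 E=4 S=0 W=1
Step 4 [NS]: N:empty,E:wait,S:empty,W:wait | queues: N=0 E=4 S=0 W=1
Cars crossed by step 4: 3

Answer: 3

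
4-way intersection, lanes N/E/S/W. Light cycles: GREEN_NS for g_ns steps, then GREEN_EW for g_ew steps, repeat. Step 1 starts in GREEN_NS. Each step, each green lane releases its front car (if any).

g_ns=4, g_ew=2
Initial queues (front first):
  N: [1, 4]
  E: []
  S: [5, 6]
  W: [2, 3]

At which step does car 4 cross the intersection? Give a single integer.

Step 1 [NS]: N:car1-GO,E:wait,S:car5-GO,W:wait | queues: N=1 E=0 S=1 W=2
Step 2 [NS]: N:car4-GO,E:wait,S:car6-GO,W:wait | queues: N=0 E=0 S=0 W=2
Step 3 [NS]: N:empty,E:wait,S:empty,W:wait | queues: N=0 E=0 S=0 W=2
Step 4 [NS]: N:empty,E:wait,S:empty,W:wait | queues: N=0 E=0 S=0 W=2
Step 5 [EW]: N:wait,E:empty,S:wait,W:car2-GO | queues: N=0 E=0 S=0 W=1
Step 6 [EW]: N:wait,E:empty,S:wait,W:car3-GO | queues: N=0 E=0 S=0 W=0
Car 4 crosses at step 2

2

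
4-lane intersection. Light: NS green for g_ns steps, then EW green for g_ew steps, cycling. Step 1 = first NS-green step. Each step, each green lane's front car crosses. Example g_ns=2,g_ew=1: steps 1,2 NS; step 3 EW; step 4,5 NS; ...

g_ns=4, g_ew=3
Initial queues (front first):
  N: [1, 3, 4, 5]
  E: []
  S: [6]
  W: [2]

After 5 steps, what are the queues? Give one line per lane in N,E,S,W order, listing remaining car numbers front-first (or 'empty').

Step 1 [NS]: N:car1-GO,E:wait,S:car6-GO,W:wait | queues: N=3 E=0 S=0 W=1
Step 2 [NS]: N:car3-GO,E:wait,S:empty,W:wait | queues: N=2 E=0 S=0 W=1
Step 3 [NS]: N:car4-GO,E:wait,S:empty,W:wait | queues: N=1 E=0 S=0 W=1
Step 4 [NS]: N:car5-GO,E:wait,S:empty,W:wait | queues: N=0 E=0 S=0 W=1
Step 5 [EW]: N:wait,E:empty,S:wait,W:car2-GO | queues: N=0 E=0 S=0 W=0

N: empty
E: empty
S: empty
W: empty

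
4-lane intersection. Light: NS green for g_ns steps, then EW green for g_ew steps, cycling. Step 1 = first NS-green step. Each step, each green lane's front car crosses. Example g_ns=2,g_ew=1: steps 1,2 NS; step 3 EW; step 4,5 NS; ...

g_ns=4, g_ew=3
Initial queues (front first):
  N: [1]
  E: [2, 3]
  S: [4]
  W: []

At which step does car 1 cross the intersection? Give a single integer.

Step 1 [NS]: N:car1-GO,E:wait,S:car4-GO,W:wait | queues: N=0 E=2 S=0 W=0
Step 2 [NS]: N:empty,E:wait,S:empty,W:wait | queues: N=0 E=2 S=0 W=0
Step 3 [NS]: N:empty,E:wait,S:empty,W:wait | queues: N=0 E=2 S=0 W=0
Step 4 [NS]: N:empty,E:wait,S:empty,W:wait | queues: N=0 E=2 S=0 W=0
Step 5 [EW]: N:wait,E:car2-GO,S:wait,W:empty | queues: N=0 E=1 S=0 W=0
Step 6 [EW]: N:wait,E:car3-GO,S:wait,W:empty | queues: N=0 E=0 S=0 W=0
Car 1 crosses at step 1

1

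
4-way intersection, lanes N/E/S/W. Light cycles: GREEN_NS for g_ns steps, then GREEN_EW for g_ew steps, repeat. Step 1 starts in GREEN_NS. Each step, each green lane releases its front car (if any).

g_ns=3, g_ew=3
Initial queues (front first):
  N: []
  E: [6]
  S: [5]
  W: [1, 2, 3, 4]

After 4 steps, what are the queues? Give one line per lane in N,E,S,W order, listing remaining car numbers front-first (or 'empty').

Step 1 [NS]: N:empty,E:wait,S:car5-GO,W:wait | queues: N=0 E=1 S=0 W=4
Step 2 [NS]: N:empty,E:wait,S:empty,W:wait | queues: N=0 E=1 S=0 W=4
Step 3 [NS]: N:empty,E:wait,S:empty,W:wait | queues: N=0 E=1 S=0 W=4
Step 4 [EW]: N:wait,E:car6-GO,S:wait,W:car1-GO | queues: N=0 E=0 S=0 W=3

N: empty
E: empty
S: empty
W: 2 3 4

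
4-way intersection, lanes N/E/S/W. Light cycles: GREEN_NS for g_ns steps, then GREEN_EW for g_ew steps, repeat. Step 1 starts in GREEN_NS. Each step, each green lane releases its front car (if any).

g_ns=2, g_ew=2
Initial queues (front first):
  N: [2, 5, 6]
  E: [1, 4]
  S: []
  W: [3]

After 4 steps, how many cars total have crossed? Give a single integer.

Step 1 [NS]: N:car2-GO,E:wait,S:empty,W:wait | queues: N=2 E=2 S=0 W=1
Step 2 [NS]: N:car5-GO,E:wait,S:empty,W:wait | queues: N=1 E=2 S=0 W=1
Step 3 [EW]: N:wait,E:car1-GO,S:wait,W:car3-GO | queues: N=1 E=1 S=0 W=0
Step 4 [EW]: N:wait,E:car4-GO,S:wait,W:empty | queues: N=1 E=0 S=0 W=0
Cars crossed by step 4: 5

Answer: 5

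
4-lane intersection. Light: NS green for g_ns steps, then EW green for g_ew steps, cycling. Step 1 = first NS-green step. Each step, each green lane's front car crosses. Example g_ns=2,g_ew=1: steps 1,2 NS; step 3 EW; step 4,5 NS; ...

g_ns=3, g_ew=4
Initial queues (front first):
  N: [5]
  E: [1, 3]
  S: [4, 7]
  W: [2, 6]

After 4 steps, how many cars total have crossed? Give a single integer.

Answer: 5

Derivation:
Step 1 [NS]: N:car5-GO,E:wait,S:car4-GO,W:wait | queues: N=0 E=2 S=1 W=2
Step 2 [NS]: N:empty,E:wait,S:car7-GO,W:wait | queues: N=0 E=2 S=0 W=2
Step 3 [NS]: N:empty,E:wait,S:empty,W:wait | queues: N=0 E=2 S=0 W=2
Step 4 [EW]: N:wait,E:car1-GO,S:wait,W:car2-GO | queues: N=0 E=1 S=0 W=1
Cars crossed by step 4: 5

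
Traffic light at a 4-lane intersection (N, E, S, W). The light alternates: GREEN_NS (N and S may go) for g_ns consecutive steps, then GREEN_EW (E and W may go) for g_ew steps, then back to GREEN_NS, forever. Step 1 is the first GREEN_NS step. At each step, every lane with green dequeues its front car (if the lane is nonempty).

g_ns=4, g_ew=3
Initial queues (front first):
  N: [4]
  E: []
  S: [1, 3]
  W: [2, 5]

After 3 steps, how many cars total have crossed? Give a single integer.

Step 1 [NS]: N:car4-GO,E:wait,S:car1-GO,W:wait | queues: N=0 E=0 S=1 W=2
Step 2 [NS]: N:empty,E:wait,S:car3-GO,W:wait | queues: N=0 E=0 S=0 W=2
Step 3 [NS]: N:empty,E:wait,S:empty,W:wait | queues: N=0 E=0 S=0 W=2
Cars crossed by step 3: 3

Answer: 3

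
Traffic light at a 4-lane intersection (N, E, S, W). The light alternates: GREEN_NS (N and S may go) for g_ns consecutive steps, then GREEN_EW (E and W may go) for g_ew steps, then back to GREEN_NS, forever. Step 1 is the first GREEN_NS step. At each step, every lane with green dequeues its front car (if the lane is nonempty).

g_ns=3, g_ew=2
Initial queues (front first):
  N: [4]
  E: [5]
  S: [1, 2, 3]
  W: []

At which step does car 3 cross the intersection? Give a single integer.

Step 1 [NS]: N:car4-GO,E:wait,S:car1-GO,W:wait | queues: N=0 E=1 S=2 W=0
Step 2 [NS]: N:empty,E:wait,S:car2-GO,W:wait | queues: N=0 E=1 S=1 W=0
Step 3 [NS]: N:empty,E:wait,S:car3-GO,W:wait | queues: N=0 E=1 S=0 W=0
Step 4 [EW]: N:wait,E:car5-GO,S:wait,W:empty | queues: N=0 E=0 S=0 W=0
Car 3 crosses at step 3

3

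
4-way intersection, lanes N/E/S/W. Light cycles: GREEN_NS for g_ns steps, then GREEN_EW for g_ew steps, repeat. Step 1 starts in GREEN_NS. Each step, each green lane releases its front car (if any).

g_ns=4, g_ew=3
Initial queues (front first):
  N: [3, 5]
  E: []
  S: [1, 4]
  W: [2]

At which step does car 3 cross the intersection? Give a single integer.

Step 1 [NS]: N:car3-GO,E:wait,S:car1-GO,W:wait | queues: N=1 E=0 S=1 W=1
Step 2 [NS]: N:car5-GO,E:wait,S:car4-GO,W:wait | queues: N=0 E=0 S=0 W=1
Step 3 [NS]: N:empty,E:wait,S:empty,W:wait | queues: N=0 E=0 S=0 W=1
Step 4 [NS]: N:empty,E:wait,S:empty,W:wait | queues: N=0 E=0 S=0 W=1
Step 5 [EW]: N:wait,E:empty,S:wait,W:car2-GO | queues: N=0 E=0 S=0 W=0
Car 3 crosses at step 1

1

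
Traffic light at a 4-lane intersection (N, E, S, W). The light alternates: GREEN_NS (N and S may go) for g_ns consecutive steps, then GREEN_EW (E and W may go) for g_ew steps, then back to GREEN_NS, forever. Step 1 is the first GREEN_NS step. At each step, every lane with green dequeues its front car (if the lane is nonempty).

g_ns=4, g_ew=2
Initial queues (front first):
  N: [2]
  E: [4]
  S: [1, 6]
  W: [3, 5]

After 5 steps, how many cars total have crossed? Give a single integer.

Answer: 5

Derivation:
Step 1 [NS]: N:car2-GO,E:wait,S:car1-GO,W:wait | queues: N=0 E=1 S=1 W=2
Step 2 [NS]: N:empty,E:wait,S:car6-GO,W:wait | queues: N=0 E=1 S=0 W=2
Step 3 [NS]: N:empty,E:wait,S:empty,W:wait | queues: N=0 E=1 S=0 W=2
Step 4 [NS]: N:empty,E:wait,S:empty,W:wait | queues: N=0 E=1 S=0 W=2
Step 5 [EW]: N:wait,E:car4-GO,S:wait,W:car3-GO | queues: N=0 E=0 S=0 W=1
Cars crossed by step 5: 5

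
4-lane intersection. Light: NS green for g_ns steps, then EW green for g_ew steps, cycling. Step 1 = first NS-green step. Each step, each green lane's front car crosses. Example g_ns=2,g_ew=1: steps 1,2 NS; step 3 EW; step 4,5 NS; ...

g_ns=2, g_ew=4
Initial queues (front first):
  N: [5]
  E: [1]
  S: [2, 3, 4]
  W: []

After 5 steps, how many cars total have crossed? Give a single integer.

Answer: 4

Derivation:
Step 1 [NS]: N:car5-GO,E:wait,S:car2-GO,W:wait | queues: N=0 E=1 S=2 W=0
Step 2 [NS]: N:empty,E:wait,S:car3-GO,W:wait | queues: N=0 E=1 S=1 W=0
Step 3 [EW]: N:wait,E:car1-GO,S:wait,W:empty | queues: N=0 E=0 S=1 W=0
Step 4 [EW]: N:wait,E:empty,S:wait,W:empty | queues: N=0 E=0 S=1 W=0
Step 5 [EW]: N:wait,E:empty,S:wait,W:empty | queues: N=0 E=0 S=1 W=0
Cars crossed by step 5: 4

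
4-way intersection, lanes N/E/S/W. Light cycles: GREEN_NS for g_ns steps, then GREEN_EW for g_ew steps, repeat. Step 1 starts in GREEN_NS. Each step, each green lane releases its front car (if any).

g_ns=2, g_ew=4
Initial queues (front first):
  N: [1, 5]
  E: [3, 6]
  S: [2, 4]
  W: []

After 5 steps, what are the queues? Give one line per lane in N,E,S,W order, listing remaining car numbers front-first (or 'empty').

Step 1 [NS]: N:car1-GO,E:wait,S:car2-GO,W:wait | queues: N=1 E=2 S=1 W=0
Step 2 [NS]: N:car5-GO,E:wait,S:car4-GO,W:wait | queues: N=0 E=2 S=0 W=0
Step 3 [EW]: N:wait,E:car3-GO,S:wait,W:empty | queues: N=0 E=1 S=0 W=0
Step 4 [EW]: N:wait,E:car6-GO,S:wait,W:empty | queues: N=0 E=0 S=0 W=0

N: empty
E: empty
S: empty
W: empty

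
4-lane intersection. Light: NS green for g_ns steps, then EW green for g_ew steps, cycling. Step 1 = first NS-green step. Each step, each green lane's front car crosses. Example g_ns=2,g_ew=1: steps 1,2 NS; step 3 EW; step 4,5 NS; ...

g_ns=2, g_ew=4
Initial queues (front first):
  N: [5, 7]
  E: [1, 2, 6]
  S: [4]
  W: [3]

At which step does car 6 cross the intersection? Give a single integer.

Step 1 [NS]: N:car5-GO,E:wait,S:car4-GO,W:wait | queues: N=1 E=3 S=0 W=1
Step 2 [NS]: N:car7-GO,E:wait,S:empty,W:wait | queues: N=0 E=3 S=0 W=1
Step 3 [EW]: N:wait,E:car1-GO,S:wait,W:car3-GO | queues: N=0 E=2 S=0 W=0
Step 4 [EW]: N:wait,E:car2-GO,S:wait,W:empty | queues: N=0 E=1 S=0 W=0
Step 5 [EW]: N:wait,E:car6-GO,S:wait,W:empty | queues: N=0 E=0 S=0 W=0
Car 6 crosses at step 5

5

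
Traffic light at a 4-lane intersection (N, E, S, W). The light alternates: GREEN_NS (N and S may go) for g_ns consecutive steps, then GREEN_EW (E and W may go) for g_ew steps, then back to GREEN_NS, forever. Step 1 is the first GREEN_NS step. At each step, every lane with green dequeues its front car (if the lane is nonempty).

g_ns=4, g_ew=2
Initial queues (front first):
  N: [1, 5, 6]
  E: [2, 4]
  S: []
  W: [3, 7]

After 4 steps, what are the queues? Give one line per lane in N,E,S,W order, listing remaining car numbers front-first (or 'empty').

Step 1 [NS]: N:car1-GO,E:wait,S:empty,W:wait | queues: N=2 E=2 S=0 W=2
Step 2 [NS]: N:car5-GO,E:wait,S:empty,W:wait | queues: N=1 E=2 S=0 W=2
Step 3 [NS]: N:car6-GO,E:wait,S:empty,W:wait | queues: N=0 E=2 S=0 W=2
Step 4 [NS]: N:empty,E:wait,S:empty,W:wait | queues: N=0 E=2 S=0 W=2

N: empty
E: 2 4
S: empty
W: 3 7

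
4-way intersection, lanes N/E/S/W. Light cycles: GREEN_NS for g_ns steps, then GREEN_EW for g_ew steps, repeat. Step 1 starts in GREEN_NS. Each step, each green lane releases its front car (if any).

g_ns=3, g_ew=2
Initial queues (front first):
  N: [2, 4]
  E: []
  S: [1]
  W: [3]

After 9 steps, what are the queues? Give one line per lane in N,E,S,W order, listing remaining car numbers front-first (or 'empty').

Step 1 [NS]: N:car2-GO,E:wait,S:car1-GO,W:wait | queues: N=1 E=0 S=0 W=1
Step 2 [NS]: N:car4-GO,E:wait,S:empty,W:wait | queues: N=0 E=0 S=0 W=1
Step 3 [NS]: N:empty,E:wait,S:empty,W:wait | queues: N=0 E=0 S=0 W=1
Step 4 [EW]: N:wait,E:empty,S:wait,W:car3-GO | queues: N=0 E=0 S=0 W=0

N: empty
E: empty
S: empty
W: empty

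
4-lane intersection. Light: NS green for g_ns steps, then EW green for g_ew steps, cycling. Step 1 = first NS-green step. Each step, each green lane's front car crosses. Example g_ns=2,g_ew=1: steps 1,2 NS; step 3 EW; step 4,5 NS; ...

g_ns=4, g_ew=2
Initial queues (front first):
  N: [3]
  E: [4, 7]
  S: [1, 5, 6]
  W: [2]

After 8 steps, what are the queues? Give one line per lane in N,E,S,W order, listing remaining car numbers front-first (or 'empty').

Step 1 [NS]: N:car3-GO,E:wait,S:car1-GO,W:wait | queues: N=0 E=2 S=2 W=1
Step 2 [NS]: N:empty,E:wait,S:car5-GO,W:wait | queues: N=0 E=2 S=1 W=1
Step 3 [NS]: N:empty,E:wait,S:car6-GO,W:wait | queues: N=0 E=2 S=0 W=1
Step 4 [NS]: N:empty,E:wait,S:empty,W:wait | queues: N=0 E=2 S=0 W=1
Step 5 [EW]: N:wait,E:car4-GO,S:wait,W:car2-GO | queues: N=0 E=1 S=0 W=0
Step 6 [EW]: N:wait,E:car7-GO,S:wait,W:empty | queues: N=0 E=0 S=0 W=0

N: empty
E: empty
S: empty
W: empty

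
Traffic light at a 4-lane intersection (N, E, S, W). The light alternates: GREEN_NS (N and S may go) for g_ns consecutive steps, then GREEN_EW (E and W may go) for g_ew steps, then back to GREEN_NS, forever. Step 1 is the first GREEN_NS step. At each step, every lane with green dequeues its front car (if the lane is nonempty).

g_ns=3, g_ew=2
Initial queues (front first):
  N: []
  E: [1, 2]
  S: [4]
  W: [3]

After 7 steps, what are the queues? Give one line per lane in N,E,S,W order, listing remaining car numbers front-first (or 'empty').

Step 1 [NS]: N:empty,E:wait,S:car4-GO,W:wait | queues: N=0 E=2 S=0 W=1
Step 2 [NS]: N:empty,E:wait,S:empty,W:wait | queues: N=0 E=2 S=0 W=1
Step 3 [NS]: N:empty,E:wait,S:empty,W:wait | queues: N=0 E=2 S=0 W=1
Step 4 [EW]: N:wait,E:car1-GO,S:wait,W:car3-GO | queues: N=0 E=1 S=0 W=0
Step 5 [EW]: N:wait,E:car2-GO,S:wait,W:empty | queues: N=0 E=0 S=0 W=0

N: empty
E: empty
S: empty
W: empty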